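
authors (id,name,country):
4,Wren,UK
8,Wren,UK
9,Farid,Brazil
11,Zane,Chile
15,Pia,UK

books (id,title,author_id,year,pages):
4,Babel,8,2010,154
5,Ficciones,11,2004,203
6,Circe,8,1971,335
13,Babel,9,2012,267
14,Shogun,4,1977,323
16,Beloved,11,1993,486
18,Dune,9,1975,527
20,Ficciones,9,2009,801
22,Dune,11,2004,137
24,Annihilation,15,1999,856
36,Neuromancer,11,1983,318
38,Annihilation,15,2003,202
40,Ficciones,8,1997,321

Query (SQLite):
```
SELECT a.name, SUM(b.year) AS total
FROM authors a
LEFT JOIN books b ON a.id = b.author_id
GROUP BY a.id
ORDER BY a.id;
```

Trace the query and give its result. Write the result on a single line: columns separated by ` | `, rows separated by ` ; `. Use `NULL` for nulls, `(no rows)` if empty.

Wren | 1977 ; Wren | 5978 ; Farid | 5996 ; Zane | 7984 ; Pia | 4002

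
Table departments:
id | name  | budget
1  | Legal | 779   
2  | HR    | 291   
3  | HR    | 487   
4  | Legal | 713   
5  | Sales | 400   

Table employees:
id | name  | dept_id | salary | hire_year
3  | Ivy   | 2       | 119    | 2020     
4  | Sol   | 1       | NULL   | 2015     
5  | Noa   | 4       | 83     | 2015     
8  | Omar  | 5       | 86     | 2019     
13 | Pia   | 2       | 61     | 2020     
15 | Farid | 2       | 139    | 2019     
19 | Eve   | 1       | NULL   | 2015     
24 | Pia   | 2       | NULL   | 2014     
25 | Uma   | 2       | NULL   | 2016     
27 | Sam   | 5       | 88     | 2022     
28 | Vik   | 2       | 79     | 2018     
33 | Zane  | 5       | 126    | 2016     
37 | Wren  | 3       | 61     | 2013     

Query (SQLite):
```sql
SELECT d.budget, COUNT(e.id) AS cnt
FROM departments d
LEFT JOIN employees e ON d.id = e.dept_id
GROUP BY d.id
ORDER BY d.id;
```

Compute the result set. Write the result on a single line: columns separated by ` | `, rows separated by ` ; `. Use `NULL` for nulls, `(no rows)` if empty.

779 | 2 ; 291 | 6 ; 487 | 1 ; 713 | 1 ; 400 | 3

LEFT JOIN keeps every departments row; unmatched ones get NULL for employees columns.
Group by departments.id and compute COUNT(e.id). COUNT(col) of an all-NULL group is 0.
  1: ids {4, 19} → COUNT(e.id)=2
  2: ids {3, 13, 15, 24, 25, 28} → COUNT(e.id)=6
  3: ids {37} → COUNT(e.id)=1
  4: ids {5} → COUNT(e.id)=1
  5: ids {8, 27, 33} → COUNT(e.id)=3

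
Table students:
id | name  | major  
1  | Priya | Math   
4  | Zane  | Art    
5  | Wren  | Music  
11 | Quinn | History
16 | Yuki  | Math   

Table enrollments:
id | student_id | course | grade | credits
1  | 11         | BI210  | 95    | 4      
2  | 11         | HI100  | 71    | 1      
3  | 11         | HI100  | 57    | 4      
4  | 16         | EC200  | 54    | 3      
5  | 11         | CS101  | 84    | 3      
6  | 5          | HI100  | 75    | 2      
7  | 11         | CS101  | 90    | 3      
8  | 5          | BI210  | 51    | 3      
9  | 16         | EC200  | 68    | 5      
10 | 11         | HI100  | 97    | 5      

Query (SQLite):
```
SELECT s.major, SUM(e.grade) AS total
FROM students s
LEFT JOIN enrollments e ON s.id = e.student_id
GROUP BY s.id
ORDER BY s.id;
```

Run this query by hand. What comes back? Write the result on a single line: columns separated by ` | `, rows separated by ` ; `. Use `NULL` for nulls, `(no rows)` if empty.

Math | NULL ; Art | NULL ; Music | 126 ; History | 494 ; Math | 122

LEFT JOIN keeps every students row; unmatched ones get NULL for enrollments columns.
Group by students.id and compute SUM(e.grade). SUM over an all-NULL group is NULL.
  1: ids {—} → SUM(e.grade)=NULL
  4: ids {—} → SUM(e.grade)=NULL
  5: ids {6, 8} → SUM(e.grade)=126
  11: ids {1, 2, 3, 5, 7, 10} → SUM(e.grade)=494
  16: ids {4, 9} → SUM(e.grade)=122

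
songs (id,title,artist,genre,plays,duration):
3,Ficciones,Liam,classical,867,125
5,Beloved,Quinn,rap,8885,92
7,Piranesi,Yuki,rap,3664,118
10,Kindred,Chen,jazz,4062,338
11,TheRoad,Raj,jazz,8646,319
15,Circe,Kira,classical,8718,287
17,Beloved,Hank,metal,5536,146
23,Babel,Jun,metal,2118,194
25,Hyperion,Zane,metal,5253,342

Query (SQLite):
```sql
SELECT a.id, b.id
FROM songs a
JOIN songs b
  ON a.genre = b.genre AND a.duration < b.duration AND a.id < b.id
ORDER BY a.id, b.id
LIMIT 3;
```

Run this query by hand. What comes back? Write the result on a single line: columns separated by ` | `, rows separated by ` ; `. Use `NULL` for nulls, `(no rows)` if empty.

3 | 15 ; 5 | 7 ; 17 | 23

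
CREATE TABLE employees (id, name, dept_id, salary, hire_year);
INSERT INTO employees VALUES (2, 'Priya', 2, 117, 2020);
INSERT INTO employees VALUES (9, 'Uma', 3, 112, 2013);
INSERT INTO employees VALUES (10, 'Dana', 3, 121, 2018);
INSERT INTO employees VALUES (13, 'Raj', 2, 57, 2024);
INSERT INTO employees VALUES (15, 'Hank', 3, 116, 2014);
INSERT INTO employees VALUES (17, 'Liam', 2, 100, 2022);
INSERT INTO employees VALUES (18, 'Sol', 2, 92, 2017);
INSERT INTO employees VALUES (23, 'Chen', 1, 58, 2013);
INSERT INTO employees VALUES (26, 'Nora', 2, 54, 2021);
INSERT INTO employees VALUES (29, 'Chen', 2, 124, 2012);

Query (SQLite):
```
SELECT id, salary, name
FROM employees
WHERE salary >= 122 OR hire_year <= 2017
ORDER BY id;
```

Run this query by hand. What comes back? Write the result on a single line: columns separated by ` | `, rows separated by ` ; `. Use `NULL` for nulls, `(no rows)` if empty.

salary >= 122: ids {29}
hire_year <= 2017: ids {9, 15, 18, 23, 29}
Combine with OR.

9 | 112 | Uma ; 15 | 116 | Hank ; 18 | 92 | Sol ; 23 | 58 | Chen ; 29 | 124 | Chen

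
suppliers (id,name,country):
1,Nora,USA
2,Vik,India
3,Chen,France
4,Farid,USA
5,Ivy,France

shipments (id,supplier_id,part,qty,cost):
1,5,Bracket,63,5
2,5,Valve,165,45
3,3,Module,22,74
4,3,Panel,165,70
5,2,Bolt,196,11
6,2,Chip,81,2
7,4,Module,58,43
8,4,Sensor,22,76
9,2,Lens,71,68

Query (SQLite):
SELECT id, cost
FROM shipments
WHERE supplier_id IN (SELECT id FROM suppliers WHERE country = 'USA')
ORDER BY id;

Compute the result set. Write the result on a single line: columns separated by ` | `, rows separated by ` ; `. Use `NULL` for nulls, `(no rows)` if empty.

Inner query: suppliers.id where country = 'USA'.
Outer: keep shipments rows whose supplier_id is in that set.
Inner query → {1, 4}

7 | 43 ; 8 | 76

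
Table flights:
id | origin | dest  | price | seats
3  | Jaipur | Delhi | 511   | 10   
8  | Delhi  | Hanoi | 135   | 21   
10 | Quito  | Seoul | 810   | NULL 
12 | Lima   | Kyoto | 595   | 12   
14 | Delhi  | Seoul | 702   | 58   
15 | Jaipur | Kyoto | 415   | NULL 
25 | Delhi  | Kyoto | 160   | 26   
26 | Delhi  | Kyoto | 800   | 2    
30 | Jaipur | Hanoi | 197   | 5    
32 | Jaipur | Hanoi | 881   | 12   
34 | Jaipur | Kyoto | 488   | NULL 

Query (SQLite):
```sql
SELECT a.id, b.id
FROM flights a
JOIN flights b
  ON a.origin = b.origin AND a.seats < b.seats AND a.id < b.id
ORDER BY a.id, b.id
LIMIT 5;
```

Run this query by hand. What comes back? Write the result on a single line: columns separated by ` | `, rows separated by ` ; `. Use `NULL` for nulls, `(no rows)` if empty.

Pairs (a,b) with same origin, a.seats < b.seats, a.id < b.id.
origin groups: Delhi:{8,14,25,26} Jaipur:{3,15,30,32,34} Lima:{12} Quito:{10}
Ordered by (a.id, b.id); first 5.

3 | 32 ; 8 | 14 ; 8 | 25 ; 30 | 32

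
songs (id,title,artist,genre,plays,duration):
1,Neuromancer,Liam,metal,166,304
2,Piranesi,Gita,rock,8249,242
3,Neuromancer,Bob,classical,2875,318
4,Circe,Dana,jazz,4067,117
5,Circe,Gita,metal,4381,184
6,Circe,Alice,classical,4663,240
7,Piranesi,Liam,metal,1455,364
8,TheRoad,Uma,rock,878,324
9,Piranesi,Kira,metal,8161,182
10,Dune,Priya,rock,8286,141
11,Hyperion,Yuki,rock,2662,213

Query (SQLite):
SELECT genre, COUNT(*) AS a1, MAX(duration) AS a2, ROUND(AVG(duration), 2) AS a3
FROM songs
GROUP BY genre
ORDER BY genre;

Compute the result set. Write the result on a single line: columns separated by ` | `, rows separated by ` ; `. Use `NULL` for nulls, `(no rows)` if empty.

classical | 2 | 318 | 279 ; jazz | 1 | 117 | 117 ; metal | 4 | 364 | 258.5 ; rock | 4 | 324 | 230

Group songs by genre.
Per group compute: COUNT(*), MAX(duration), ROUND(AVG(duration), 2).
  classical: ids {3, 6} → COUNT(*)=2, MAX(duration)=318, ROUND(AVG(duration), 2)=279
  jazz: ids {4} → COUNT(*)=1, MAX(duration)=117, ROUND(AVG(duration), 2)=117
  metal: ids {1, 5, 7, 9} → COUNT(*)=4, MAX(duration)=364, ROUND(AVG(duration), 2)=258.5
  rock: ids {2, 8, 10, 11} → COUNT(*)=4, MAX(duration)=324, ROUND(AVG(duration), 2)=230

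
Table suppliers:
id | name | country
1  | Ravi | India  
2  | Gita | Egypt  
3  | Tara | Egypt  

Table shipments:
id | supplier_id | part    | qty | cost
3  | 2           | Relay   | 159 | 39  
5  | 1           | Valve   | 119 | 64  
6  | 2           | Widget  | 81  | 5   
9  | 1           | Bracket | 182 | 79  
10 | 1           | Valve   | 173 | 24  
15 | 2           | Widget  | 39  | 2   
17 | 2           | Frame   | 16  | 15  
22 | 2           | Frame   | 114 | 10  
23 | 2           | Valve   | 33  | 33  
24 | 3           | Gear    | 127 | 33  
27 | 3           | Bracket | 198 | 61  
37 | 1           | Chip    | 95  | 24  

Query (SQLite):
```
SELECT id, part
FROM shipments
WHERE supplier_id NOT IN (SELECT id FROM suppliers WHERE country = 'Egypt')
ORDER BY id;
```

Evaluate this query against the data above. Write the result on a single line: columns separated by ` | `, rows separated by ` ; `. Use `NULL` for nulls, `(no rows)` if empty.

5 | Valve ; 9 | Bracket ; 10 | Valve ; 37 | Chip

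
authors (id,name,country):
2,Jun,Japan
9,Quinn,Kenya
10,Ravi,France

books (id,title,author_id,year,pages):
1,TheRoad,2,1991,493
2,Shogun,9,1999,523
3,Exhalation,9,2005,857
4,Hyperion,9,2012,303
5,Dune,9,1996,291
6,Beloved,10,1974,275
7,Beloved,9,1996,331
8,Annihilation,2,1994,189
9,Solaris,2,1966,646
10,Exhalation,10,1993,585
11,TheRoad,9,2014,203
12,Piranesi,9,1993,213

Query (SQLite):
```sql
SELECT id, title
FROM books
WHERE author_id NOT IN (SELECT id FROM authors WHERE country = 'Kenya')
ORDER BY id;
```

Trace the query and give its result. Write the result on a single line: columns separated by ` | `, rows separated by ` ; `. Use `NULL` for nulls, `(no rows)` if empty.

1 | TheRoad ; 6 | Beloved ; 8 | Annihilation ; 9 | Solaris ; 10 | Exhalation

Inner query: authors.id where country = 'Kenya'.
Outer: keep books rows whose author_id is not in that set.
Inner query → {9}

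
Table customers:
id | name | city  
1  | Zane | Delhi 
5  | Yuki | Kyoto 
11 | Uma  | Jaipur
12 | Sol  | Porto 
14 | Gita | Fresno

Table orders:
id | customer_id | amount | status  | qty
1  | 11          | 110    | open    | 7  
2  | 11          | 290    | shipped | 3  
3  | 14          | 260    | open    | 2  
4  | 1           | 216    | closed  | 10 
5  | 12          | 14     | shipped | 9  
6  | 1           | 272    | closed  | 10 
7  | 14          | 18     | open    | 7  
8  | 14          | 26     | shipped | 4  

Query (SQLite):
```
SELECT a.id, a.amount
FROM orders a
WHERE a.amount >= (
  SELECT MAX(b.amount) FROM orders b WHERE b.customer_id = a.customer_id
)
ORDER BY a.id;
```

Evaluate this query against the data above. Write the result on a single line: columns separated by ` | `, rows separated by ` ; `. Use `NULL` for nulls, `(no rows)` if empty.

For each orders row a, compute MAX(amount) over rows sharing a.customer_id.
Keep row a if a.amount >= that per-group MAX.
  customer_id=1: MAX(amount) = 272
  customer_id=11: MAX(amount) = 290
  customer_id=12: MAX(amount) = 14
  customer_id=14: MAX(amount) = 260

2 | 290 ; 3 | 260 ; 5 | 14 ; 6 | 272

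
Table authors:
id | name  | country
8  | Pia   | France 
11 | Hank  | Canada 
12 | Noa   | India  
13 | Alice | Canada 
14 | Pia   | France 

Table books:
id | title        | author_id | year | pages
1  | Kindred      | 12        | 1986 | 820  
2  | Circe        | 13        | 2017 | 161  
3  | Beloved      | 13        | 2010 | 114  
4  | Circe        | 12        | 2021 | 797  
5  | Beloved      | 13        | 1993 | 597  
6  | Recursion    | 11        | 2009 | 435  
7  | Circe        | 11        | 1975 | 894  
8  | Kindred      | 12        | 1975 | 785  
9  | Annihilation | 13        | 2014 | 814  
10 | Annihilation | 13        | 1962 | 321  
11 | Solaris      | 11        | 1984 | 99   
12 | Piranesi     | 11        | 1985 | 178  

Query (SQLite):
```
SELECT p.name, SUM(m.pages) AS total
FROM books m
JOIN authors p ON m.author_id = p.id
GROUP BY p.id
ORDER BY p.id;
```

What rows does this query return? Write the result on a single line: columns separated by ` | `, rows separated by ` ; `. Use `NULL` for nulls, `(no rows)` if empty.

Hank | 1606 ; Noa | 2402 ; Alice | 2007

Join each books row to its authors via author_id.
Group joined rows by authors.id; compute SUM(m.pages) per group.
  11: ids {6, 7, 11, 12} → SUM(m.pages)=1606
  12: ids {1, 4, 8} → SUM(m.pages)=2402
  13: ids {2, 3, 5, 9, 10} → SUM(m.pages)=2007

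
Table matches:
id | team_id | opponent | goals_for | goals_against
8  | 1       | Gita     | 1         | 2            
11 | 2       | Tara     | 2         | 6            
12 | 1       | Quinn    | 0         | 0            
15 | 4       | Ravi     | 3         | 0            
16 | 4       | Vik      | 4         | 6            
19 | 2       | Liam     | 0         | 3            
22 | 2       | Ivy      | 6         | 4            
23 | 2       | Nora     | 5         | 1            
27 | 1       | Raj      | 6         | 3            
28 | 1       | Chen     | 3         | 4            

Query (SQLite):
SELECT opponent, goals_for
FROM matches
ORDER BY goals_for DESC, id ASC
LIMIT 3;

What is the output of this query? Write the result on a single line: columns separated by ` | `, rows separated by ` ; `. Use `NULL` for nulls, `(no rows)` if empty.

Sort by goals_for desc, tiebreak id asc: (6, id=22), (6, id=27), (5, id=23), (4, id=16), (3, id=15), (3, id=28) …. Take first 3.

Ivy | 6 ; Raj | 6 ; Nora | 5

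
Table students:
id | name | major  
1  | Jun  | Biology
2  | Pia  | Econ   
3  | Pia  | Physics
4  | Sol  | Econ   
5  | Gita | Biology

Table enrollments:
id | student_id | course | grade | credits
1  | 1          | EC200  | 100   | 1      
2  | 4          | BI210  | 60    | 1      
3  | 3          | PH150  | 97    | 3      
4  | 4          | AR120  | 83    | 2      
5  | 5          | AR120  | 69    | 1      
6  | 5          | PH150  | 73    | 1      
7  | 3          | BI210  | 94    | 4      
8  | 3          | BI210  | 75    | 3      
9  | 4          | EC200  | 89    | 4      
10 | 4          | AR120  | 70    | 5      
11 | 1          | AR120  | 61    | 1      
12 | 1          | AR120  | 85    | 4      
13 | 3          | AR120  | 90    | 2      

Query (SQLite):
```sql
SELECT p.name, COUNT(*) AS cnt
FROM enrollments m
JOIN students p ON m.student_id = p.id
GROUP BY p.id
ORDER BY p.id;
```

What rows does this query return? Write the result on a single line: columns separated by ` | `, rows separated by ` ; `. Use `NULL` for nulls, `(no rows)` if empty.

Join each enrollments row to its students via student_id.
Group joined rows by students.id; compute COUNT(*) per group.
  1: ids {1, 11, 12} → COUNT(*)=3
  3: ids {3, 7, 8, 13} → COUNT(*)=4
  4: ids {2, 4, 9, 10} → COUNT(*)=4
  5: ids {5, 6} → COUNT(*)=2

Jun | 3 ; Pia | 4 ; Sol | 4 ; Gita | 2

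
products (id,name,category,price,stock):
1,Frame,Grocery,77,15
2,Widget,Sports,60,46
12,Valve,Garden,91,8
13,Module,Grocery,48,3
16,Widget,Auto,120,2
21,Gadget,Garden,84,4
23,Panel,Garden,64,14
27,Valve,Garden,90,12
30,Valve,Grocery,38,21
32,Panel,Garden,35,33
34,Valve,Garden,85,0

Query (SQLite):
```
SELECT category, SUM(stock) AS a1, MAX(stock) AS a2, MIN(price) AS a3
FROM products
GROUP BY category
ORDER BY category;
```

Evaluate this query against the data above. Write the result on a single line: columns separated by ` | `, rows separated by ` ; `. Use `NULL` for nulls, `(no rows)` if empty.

Auto | 2 | 2 | 120 ; Garden | 71 | 33 | 35 ; Grocery | 39 | 21 | 38 ; Sports | 46 | 46 | 60

Group products by category.
Per group compute: SUM(stock), MAX(stock), MIN(price).
  Auto: ids {16} → SUM(stock)=2, MAX(stock)=2, MIN(price)=120
  Garden: ids {12, 21, 23, 27, 32, 34} → SUM(stock)=71, MAX(stock)=33, MIN(price)=35
  Grocery: ids {1, 13, 30} → SUM(stock)=39, MAX(stock)=21, MIN(price)=38
  Sports: ids {2} → SUM(stock)=46, MAX(stock)=46, MIN(price)=60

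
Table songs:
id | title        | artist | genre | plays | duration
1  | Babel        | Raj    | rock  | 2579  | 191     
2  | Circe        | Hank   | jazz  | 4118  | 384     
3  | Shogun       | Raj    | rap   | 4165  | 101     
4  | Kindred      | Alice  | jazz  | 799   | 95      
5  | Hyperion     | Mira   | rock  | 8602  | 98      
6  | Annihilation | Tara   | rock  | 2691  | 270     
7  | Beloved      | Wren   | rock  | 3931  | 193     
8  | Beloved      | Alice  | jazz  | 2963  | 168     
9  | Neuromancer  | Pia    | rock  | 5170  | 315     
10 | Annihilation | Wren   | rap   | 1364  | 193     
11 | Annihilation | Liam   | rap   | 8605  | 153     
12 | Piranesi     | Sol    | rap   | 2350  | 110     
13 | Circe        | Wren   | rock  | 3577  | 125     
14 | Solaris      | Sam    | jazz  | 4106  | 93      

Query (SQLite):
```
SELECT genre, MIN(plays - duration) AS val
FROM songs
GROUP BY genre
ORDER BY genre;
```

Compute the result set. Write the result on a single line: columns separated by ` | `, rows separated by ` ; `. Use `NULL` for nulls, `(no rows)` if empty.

For each row compute plays - duration.
Group by genre; take MIN of the expression per group.
  jazz: ids {2, 4, 8, 14} → MIN(plays - duration)=704
  rap: ids {3, 10, 11, 12} → MIN(plays - duration)=1171
  rock: ids {1, 5, 6, 7, 9, 13} → MIN(plays - duration)=2388

jazz | 704 ; rap | 1171 ; rock | 2388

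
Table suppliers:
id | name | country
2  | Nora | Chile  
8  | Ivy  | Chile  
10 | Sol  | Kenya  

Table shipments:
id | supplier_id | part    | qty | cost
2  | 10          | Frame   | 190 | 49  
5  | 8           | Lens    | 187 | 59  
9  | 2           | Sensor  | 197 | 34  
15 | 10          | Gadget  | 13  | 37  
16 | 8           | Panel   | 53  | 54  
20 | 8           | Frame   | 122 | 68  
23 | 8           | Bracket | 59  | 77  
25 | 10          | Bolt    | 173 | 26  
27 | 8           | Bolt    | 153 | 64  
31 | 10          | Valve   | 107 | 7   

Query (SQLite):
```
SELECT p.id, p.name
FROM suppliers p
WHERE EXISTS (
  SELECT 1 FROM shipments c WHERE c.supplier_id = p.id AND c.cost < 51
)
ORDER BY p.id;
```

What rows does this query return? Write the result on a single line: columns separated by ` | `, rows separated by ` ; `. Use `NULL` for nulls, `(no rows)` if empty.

2 | Nora ; 10 | Sol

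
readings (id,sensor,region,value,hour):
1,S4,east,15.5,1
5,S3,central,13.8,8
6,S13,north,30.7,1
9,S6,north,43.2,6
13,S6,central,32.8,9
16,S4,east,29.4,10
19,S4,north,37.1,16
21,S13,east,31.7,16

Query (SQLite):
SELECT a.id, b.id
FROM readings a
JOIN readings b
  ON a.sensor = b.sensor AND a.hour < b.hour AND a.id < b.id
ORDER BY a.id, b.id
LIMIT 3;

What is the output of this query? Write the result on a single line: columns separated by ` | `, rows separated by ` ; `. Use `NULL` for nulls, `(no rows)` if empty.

Pairs (a,b) with same sensor, a.hour < b.hour, a.id < b.id.
sensor groups: S13:{6,21} S3:{5} S4:{1,16,19} S6:{9,13}
Ordered by (a.id, b.id); first 3.

1 | 16 ; 1 | 19 ; 6 | 21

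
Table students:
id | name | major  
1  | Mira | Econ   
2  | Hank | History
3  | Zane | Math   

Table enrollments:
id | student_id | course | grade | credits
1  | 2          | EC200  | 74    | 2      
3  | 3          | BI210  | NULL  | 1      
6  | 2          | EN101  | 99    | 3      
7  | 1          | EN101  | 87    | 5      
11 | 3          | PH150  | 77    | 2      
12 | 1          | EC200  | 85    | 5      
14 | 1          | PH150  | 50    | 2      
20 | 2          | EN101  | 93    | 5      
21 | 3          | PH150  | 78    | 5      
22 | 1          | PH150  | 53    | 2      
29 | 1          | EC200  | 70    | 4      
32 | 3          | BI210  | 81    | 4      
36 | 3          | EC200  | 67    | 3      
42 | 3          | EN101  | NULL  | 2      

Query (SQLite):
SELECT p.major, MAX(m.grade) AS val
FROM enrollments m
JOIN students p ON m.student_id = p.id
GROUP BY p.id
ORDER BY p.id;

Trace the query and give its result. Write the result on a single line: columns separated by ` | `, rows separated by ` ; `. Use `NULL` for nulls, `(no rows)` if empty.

Econ | 87 ; History | 99 ; Math | 81

Join each enrollments row to its students via student_id.
Group joined rows by students.id; compute MAX(m.grade) per group.
  1: ids {7, 12, 14, 22, 29} → MAX(m.grade)=87
  2: ids {1, 6, 20} → MAX(m.grade)=99
  3: ids {3, 11, 21, 32, 36, 42} → MAX(m.grade)=81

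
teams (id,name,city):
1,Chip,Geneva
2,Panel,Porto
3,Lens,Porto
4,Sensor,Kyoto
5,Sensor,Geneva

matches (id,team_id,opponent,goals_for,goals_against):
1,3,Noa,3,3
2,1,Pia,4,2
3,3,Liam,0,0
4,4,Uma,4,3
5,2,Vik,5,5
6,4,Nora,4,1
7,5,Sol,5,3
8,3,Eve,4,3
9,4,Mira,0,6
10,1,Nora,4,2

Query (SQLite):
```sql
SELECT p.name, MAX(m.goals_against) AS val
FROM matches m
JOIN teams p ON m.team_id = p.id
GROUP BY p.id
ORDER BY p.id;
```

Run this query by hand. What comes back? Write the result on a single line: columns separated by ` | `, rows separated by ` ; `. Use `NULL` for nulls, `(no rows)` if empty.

Chip | 2 ; Panel | 5 ; Lens | 3 ; Sensor | 6 ; Sensor | 3

Join each matches row to its teams via team_id.
Group joined rows by teams.id; compute MAX(m.goals_against) per group.
  1: ids {2, 10} → MAX(m.goals_against)=2
  2: ids {5} → MAX(m.goals_against)=5
  3: ids {1, 3, 8} → MAX(m.goals_against)=3
  4: ids {4, 6, 9} → MAX(m.goals_against)=6
  5: ids {7} → MAX(m.goals_against)=3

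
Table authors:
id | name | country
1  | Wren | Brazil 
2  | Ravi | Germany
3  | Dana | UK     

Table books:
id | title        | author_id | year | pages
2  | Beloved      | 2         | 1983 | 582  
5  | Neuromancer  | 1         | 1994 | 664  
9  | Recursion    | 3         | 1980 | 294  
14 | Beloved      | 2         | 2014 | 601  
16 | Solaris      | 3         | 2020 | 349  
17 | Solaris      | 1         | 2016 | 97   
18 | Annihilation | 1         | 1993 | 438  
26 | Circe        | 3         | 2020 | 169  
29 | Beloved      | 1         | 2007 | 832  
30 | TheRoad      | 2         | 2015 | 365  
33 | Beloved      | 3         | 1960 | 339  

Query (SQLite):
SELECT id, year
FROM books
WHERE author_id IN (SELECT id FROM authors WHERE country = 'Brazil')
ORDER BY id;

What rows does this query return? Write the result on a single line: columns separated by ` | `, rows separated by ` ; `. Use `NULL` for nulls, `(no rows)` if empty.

Inner query: authors.id where country = 'Brazil'.
Outer: keep books rows whose author_id is in that set.
Inner query → {1}

5 | 1994 ; 17 | 2016 ; 18 | 1993 ; 29 | 2007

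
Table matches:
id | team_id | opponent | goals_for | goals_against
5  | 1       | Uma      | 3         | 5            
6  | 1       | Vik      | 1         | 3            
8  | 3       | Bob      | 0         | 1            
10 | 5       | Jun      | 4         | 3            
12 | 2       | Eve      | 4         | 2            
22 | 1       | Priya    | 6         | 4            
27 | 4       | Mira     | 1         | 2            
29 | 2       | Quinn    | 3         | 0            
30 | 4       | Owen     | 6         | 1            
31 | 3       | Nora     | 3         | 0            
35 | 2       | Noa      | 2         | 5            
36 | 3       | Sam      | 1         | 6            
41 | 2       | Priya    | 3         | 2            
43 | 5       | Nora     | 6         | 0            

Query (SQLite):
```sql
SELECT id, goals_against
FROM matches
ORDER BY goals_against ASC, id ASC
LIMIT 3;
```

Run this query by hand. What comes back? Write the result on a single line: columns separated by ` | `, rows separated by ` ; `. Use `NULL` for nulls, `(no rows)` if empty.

29 | 0 ; 31 | 0 ; 43 | 0

Sort by goals_against asc, tiebreak id asc: (0, id=29), (0, id=31), (0, id=43), (1, id=8), (1, id=30), (2, id=12) …. Take first 3.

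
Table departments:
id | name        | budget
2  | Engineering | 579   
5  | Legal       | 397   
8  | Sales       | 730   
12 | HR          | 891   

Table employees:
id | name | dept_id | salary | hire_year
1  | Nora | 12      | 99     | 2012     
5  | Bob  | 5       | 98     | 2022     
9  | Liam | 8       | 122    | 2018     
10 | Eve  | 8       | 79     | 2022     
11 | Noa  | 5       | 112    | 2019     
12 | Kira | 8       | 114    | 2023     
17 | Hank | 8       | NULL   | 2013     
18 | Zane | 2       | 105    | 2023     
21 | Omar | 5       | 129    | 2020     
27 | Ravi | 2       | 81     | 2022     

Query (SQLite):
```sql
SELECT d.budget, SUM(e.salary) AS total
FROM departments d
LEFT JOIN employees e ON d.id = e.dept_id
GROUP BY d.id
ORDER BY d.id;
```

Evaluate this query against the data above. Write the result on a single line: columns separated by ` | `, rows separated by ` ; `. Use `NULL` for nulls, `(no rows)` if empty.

579 | 186 ; 397 | 339 ; 730 | 315 ; 891 | 99

LEFT JOIN keeps every departments row; unmatched ones get NULL for employees columns.
Group by departments.id and compute SUM(e.salary). SUM over an all-NULL group is NULL.
  2: ids {18, 27} → SUM(e.salary)=186
  5: ids {5, 11, 21} → SUM(e.salary)=339
  8: ids {9, 10, 12, 17} → SUM(e.salary)=315
  12: ids {1} → SUM(e.salary)=99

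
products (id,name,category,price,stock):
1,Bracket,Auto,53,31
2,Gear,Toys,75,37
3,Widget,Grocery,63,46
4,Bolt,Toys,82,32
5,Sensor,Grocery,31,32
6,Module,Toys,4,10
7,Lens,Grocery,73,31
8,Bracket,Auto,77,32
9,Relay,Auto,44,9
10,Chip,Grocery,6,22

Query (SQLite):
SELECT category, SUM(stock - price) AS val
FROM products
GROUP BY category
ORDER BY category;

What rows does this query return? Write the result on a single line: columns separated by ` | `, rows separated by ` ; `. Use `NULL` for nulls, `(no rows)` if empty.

Auto | -102 ; Grocery | -42 ; Toys | -82

For each row compute stock - price.
Group by category; take SUM of the expression per group.
  Auto: ids {1, 8, 9} → SUM(stock - price)=-102
  Grocery: ids {3, 5, 7, 10} → SUM(stock - price)=-42
  Toys: ids {2, 4, 6} → SUM(stock - price)=-82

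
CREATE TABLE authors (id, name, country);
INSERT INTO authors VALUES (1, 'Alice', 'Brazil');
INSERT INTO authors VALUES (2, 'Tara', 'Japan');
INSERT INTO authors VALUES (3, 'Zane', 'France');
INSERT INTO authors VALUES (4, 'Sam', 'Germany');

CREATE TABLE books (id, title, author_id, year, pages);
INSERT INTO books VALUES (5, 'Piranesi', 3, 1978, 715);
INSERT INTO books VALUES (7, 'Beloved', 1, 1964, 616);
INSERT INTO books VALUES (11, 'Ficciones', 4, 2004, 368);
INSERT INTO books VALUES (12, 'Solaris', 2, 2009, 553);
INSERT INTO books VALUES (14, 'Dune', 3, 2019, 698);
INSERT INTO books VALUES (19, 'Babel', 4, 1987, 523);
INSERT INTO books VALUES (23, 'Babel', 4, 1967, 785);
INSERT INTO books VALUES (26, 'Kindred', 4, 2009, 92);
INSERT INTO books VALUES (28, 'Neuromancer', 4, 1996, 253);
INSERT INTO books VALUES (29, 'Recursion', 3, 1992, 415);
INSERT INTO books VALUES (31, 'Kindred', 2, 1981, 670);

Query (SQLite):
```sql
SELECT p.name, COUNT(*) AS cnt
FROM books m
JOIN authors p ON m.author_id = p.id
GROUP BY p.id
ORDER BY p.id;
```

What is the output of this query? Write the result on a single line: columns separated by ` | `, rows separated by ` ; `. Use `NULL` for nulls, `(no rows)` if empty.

Alice | 1 ; Tara | 2 ; Zane | 3 ; Sam | 5

Join each books row to its authors via author_id.
Group joined rows by authors.id; compute COUNT(*) per group.
  1: ids {7} → COUNT(*)=1
  2: ids {12, 31} → COUNT(*)=2
  3: ids {5, 14, 29} → COUNT(*)=3
  4: ids {11, 19, 23, 26, 28} → COUNT(*)=5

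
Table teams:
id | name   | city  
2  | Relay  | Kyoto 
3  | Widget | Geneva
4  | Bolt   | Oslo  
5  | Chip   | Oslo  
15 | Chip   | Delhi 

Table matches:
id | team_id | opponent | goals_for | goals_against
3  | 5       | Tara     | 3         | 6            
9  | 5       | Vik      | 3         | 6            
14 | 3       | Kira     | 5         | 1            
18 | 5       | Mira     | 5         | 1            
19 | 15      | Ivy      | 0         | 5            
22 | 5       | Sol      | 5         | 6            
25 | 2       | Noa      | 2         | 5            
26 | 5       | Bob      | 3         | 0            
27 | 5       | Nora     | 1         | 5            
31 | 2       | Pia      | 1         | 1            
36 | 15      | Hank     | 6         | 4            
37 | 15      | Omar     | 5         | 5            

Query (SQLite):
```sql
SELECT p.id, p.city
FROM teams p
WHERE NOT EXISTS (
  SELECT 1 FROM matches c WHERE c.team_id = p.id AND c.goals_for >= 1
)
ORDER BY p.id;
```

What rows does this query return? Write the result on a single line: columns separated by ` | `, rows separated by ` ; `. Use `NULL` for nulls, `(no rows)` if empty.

For each teams row, check whether any matches with matching team_id has goals_for >= 1.
Keep rows where that is false.

4 | Oslo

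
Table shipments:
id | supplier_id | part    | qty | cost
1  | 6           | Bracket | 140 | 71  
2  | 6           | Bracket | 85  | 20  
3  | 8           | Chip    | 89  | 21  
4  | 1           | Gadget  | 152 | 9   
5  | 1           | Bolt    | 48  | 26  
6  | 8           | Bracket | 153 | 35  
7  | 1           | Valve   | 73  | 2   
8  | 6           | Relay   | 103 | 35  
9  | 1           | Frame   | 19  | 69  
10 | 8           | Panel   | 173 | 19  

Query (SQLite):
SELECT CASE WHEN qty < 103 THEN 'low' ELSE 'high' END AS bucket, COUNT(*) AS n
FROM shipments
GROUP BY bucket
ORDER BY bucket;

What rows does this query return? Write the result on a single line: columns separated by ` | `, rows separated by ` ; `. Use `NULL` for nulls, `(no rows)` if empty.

high | 5 ; low | 5

Bucket rows by qty < 103 → 'low' else 'high'; count each bucket.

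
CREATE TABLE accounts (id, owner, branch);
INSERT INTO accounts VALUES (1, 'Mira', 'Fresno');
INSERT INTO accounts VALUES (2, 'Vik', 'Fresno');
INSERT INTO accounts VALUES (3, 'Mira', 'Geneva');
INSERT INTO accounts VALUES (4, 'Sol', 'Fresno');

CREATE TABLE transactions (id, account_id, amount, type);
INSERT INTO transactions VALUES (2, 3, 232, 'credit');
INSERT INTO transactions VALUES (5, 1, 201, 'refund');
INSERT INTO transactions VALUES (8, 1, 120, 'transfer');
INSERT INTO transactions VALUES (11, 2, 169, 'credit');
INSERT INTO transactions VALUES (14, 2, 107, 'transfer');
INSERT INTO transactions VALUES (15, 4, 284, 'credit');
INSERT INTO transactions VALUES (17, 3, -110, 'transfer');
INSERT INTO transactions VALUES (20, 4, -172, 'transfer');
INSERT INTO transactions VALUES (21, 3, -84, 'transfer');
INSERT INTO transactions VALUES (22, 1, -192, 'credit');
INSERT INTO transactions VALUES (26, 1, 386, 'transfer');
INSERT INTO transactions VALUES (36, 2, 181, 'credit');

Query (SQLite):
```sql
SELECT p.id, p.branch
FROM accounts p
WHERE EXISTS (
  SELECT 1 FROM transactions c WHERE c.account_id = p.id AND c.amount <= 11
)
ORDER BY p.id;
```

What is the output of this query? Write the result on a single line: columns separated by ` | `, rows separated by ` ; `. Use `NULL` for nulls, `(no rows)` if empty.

For each accounts row, check whether any transactions with matching account_id has amount <= 11.
Keep rows where that is true.

1 | Fresno ; 3 | Geneva ; 4 | Fresno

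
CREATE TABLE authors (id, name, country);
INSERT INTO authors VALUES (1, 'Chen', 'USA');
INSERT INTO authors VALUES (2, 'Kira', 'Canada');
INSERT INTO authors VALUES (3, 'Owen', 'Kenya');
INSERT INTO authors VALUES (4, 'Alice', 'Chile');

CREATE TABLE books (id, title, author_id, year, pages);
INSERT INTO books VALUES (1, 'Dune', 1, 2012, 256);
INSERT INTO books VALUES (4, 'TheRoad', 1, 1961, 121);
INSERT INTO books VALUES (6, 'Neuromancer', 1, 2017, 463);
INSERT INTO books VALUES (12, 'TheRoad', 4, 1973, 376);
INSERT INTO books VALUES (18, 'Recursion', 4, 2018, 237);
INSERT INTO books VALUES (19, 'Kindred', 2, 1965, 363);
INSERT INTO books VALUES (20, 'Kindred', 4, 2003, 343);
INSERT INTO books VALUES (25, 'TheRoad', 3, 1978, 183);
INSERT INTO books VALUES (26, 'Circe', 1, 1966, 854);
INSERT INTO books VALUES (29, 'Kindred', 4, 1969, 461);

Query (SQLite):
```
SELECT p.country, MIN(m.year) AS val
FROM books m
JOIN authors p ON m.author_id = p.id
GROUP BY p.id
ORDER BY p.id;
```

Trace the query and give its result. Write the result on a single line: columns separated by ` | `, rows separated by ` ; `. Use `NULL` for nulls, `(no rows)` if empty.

USA | 1961 ; Canada | 1965 ; Kenya | 1978 ; Chile | 1969

Join each books row to its authors via author_id.
Group joined rows by authors.id; compute MIN(m.year) per group.
  1: ids {1, 4, 6, 26} → MIN(m.year)=1961
  2: ids {19} → MIN(m.year)=1965
  3: ids {25} → MIN(m.year)=1978
  4: ids {12, 18, 20, 29} → MIN(m.year)=1969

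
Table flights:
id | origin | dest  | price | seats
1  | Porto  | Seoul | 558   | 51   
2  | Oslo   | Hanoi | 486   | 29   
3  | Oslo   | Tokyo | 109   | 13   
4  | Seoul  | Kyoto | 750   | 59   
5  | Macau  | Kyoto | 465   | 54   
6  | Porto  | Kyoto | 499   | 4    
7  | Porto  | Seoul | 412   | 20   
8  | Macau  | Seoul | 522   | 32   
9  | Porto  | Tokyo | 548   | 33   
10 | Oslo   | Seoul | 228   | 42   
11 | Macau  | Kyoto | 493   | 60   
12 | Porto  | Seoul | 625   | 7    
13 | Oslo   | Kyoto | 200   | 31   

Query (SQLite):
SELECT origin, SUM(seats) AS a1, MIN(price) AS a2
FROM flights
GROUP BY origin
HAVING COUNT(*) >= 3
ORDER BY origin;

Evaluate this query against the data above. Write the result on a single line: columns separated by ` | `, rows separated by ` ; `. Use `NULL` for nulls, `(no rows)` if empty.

Macau | 146 | 465 ; Oslo | 115 | 109 ; Porto | 115 | 412

Group flights by origin.
Per group compute: SUM(seats), MIN(price).
HAVING: drop groups with fewer than 3 rows.
  Macau: ids {5, 8, 11} → SUM(seats)=146, MIN(price)=465
  Oslo: ids {2, 3, 10, 13} → SUM(seats)=115, MIN(price)=109
  Porto: ids {1, 6, 7, 9, 12} → SUM(seats)=115, MIN(price)=412
  Seoul: ids {4} → SUM(seats)=59, MIN(price)=750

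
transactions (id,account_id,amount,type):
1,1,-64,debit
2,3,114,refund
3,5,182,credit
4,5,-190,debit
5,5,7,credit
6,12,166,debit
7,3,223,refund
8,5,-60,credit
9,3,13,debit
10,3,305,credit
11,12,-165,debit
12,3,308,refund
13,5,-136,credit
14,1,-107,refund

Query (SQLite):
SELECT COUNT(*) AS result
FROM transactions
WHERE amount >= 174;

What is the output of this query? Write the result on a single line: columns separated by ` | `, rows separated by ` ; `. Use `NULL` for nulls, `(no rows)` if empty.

Rows where amount >= 174 → amount values: [182, 223, 305, 308].
COUNT(*) counts rows → 4.

4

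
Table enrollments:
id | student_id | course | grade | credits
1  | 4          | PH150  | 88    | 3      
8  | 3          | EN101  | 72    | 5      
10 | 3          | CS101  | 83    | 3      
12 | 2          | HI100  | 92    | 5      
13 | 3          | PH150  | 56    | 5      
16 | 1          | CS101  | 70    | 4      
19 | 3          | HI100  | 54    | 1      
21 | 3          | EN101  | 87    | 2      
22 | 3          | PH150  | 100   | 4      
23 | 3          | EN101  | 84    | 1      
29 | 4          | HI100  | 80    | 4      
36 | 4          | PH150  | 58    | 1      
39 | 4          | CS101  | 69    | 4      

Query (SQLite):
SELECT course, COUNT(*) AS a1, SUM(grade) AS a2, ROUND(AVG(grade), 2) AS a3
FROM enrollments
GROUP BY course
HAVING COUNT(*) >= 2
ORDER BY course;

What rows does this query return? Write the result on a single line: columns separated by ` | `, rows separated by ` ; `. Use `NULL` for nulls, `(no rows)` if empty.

CS101 | 3 | 222 | 74 ; EN101 | 3 | 243 | 81 ; HI100 | 3 | 226 | 75.33 ; PH150 | 4 | 302 | 75.5

Group enrollments by course.
Per group compute: COUNT(*), SUM(grade), ROUND(AVG(grade), 2).
HAVING: drop groups with fewer than 2 rows.
  CS101: ids {10, 16, 39} → COUNT(*)=3, SUM(grade)=222, ROUND(AVG(grade), 2)=74
  EN101: ids {8, 21, 23} → COUNT(*)=3, SUM(grade)=243, ROUND(AVG(grade), 2)=81
  HI100: ids {12, 19, 29} → COUNT(*)=3, SUM(grade)=226, ROUND(AVG(grade), 2)=75.33
  PH150: ids {1, 13, 22, 36} → COUNT(*)=4, SUM(grade)=302, ROUND(AVG(grade), 2)=75.5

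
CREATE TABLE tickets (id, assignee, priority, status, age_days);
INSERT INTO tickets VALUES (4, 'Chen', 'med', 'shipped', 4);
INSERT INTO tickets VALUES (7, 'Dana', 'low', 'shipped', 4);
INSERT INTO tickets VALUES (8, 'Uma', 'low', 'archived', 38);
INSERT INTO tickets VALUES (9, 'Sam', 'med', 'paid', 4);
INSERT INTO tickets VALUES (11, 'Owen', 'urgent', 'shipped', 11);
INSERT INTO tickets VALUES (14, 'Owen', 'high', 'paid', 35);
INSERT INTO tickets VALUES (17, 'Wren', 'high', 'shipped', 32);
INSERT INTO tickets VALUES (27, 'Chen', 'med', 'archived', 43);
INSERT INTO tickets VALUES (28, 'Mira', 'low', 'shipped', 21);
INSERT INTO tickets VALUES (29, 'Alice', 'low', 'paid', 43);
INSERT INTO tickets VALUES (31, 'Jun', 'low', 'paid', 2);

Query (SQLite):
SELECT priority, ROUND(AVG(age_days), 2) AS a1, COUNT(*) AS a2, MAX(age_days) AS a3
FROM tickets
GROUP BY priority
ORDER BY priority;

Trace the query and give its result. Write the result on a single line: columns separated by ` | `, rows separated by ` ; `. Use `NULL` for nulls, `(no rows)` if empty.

Group tickets by priority.
Per group compute: ROUND(AVG(age_days), 2), COUNT(*), MAX(age_days).
  high: ids {14, 17} → ROUND(AVG(age_days), 2)=33.5, COUNT(*)=2, MAX(age_days)=35
  low: ids {7, 8, 28, 29, 31} → ROUND(AVG(age_days), 2)=21.6, COUNT(*)=5, MAX(age_days)=43
  med: ids {4, 9, 27} → ROUND(AVG(age_days), 2)=17, COUNT(*)=3, MAX(age_days)=43
  urgent: ids {11} → ROUND(AVG(age_days), 2)=11, COUNT(*)=1, MAX(age_days)=11

high | 33.5 | 2 | 35 ; low | 21.6 | 5 | 43 ; med | 17 | 3 | 43 ; urgent | 11 | 1 | 11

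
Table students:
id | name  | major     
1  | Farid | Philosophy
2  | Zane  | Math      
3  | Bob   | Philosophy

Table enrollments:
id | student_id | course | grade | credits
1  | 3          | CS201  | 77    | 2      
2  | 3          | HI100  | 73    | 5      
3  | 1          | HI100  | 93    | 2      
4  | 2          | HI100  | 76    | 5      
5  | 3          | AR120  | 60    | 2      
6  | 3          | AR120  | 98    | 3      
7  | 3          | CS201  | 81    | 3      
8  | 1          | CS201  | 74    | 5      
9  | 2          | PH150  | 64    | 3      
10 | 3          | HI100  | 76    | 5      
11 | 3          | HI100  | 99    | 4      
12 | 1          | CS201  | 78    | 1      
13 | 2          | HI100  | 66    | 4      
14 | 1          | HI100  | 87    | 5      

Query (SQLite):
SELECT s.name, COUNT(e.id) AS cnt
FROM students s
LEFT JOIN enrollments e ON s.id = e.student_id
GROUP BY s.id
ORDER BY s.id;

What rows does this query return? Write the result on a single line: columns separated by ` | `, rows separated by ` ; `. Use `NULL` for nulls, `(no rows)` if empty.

Farid | 4 ; Zane | 3 ; Bob | 7

LEFT JOIN keeps every students row; unmatched ones get NULL for enrollments columns.
Group by students.id and compute COUNT(e.id). COUNT(col) of an all-NULL group is 0.
  1: ids {3, 8, 12, 14} → COUNT(e.id)=4
  2: ids {4, 9, 13} → COUNT(e.id)=3
  3: ids {1, 2, 5, 6, 7, 10, 11} → COUNT(e.id)=7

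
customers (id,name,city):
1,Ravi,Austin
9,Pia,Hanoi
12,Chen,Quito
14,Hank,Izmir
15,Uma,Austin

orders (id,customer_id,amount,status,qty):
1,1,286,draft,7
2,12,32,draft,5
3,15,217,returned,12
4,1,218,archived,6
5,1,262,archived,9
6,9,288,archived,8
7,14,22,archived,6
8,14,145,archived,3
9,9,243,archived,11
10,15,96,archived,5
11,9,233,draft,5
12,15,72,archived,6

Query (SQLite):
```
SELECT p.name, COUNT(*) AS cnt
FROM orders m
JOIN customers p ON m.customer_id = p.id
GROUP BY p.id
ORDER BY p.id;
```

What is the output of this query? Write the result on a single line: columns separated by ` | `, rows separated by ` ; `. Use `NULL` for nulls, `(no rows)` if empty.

Ravi | 3 ; Pia | 3 ; Chen | 1 ; Hank | 2 ; Uma | 3

Join each orders row to its customers via customer_id.
Group joined rows by customers.id; compute COUNT(*) per group.
  1: ids {1, 4, 5} → COUNT(*)=3
  9: ids {6, 9, 11} → COUNT(*)=3
  12: ids {2} → COUNT(*)=1
  14: ids {7, 8} → COUNT(*)=2
  15: ids {3, 10, 12} → COUNT(*)=3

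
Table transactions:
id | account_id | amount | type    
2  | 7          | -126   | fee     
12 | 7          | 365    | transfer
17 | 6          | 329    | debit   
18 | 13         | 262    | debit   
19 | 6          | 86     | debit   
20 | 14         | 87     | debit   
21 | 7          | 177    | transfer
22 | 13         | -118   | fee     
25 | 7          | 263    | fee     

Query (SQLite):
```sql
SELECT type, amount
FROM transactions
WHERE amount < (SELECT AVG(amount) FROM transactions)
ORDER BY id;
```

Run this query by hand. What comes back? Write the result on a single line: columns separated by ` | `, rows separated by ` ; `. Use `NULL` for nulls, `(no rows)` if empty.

fee | -126 ; debit | 86 ; debit | 87 ; fee | -118

Scalar subquery: AVG(amount) over all transactions rows = 147.222222 (≈; comparison uses full precision).
Keep rows where amount < that value.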